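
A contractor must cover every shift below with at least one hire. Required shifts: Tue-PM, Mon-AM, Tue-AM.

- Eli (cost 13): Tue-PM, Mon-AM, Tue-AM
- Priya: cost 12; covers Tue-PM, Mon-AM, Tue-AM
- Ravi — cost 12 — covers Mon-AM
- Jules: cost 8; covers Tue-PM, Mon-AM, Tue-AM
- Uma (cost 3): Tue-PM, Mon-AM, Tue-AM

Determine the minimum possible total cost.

This is a weighted set-cover instance.
Uma alone covers Tue-PM, Mon-AM, Tue-AM — every shift.
Total cost: 3.
No cover costs less than 3.

3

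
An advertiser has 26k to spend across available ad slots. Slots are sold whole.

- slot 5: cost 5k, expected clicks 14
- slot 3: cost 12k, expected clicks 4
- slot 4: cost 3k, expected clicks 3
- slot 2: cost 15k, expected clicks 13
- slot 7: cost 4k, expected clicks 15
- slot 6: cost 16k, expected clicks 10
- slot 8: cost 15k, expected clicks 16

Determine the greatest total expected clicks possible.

Allowing fractional choices, the relaxed optimum would be about 47.0, but ad slots are indivisible.
slot 5 + slot 7 + slot 8: cost 5 + 4 + 15 = 24 ≤ 26, expected clicks 14 + 15 + 16 = 45.
slot 5 + slot 2 + slot 7: cost 5 + 15 + 4 = 24 ≤ 26, expected clicks 14 + 13 + 15 = 42.
Best is slot 5, slot 7, and slot 8 with total expected clicks 45.

45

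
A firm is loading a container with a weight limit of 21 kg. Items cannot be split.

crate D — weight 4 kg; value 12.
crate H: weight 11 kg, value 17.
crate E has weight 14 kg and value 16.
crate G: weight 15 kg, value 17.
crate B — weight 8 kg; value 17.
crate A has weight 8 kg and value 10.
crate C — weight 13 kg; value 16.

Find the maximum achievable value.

39

Allowing fractional choices, the relaxed optimum would be about 42.9, but items are indivisible.
crate H + crate B: weight 11 + 8 = 19 ≤ 21, value 17 + 17 = 34.
crate D + crate B + crate A: weight 4 + 8 + 8 = 20 ≤ 21, value 12 + 17 + 10 = 39.
crate B + crate C: weight 8 + 13 = 21 ≤ 21, value 17 + 16 = 33.
Best is crate D, crate B, and crate A with total value 39.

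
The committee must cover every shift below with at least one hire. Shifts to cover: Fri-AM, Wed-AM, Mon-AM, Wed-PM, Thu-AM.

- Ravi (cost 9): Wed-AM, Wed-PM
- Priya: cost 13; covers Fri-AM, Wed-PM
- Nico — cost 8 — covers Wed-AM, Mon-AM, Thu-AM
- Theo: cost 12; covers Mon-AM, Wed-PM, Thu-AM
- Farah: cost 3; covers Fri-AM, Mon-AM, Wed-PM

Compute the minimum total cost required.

11

This is an integer covering problem.
Choose Nico and Farah: together they cover Fri-AM, Wed-AM, Mon-AM, Wed-PM, Thu-AM — every shift.
Total cost: 8 + 3 = 11.
No cover costs less than 11.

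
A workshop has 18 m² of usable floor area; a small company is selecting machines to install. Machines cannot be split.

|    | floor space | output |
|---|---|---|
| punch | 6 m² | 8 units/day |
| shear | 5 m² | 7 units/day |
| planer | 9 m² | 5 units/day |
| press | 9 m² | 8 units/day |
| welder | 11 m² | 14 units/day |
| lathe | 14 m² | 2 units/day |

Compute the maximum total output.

22

shear + welder: floor space 5 + 11 = 16 ≤ 18, output 7 + 14 = 21.
punch + press: floor space 6 + 9 = 15 ≤ 18, output 8 + 8 = 16.
punch + welder: floor space 6 + 11 = 17 ≤ 18, output 8 + 14 = 22.
Best is punch and welder with total output 22.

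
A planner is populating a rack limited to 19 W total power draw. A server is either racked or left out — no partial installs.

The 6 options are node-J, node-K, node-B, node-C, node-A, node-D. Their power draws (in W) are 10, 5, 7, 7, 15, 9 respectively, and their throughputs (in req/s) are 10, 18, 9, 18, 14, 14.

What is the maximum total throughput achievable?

45

Allowing fractional choices, the relaxed optimum would be about 46.9, but servers are indivisible.
node-K + node-D: power draw 5 + 9 = 14 ≤ 19, throughput 18 + 14 = 32.
node-K + node-B + node-C: power draw 5 + 7 + 7 = 19 ≤ 19, throughput 18 + 9 + 18 = 45.
node-K + node-C: power draw 5 + 7 = 12 ≤ 19, throughput 18 + 18 = 36.
Best is node-K, node-B, and node-C with total throughput 45.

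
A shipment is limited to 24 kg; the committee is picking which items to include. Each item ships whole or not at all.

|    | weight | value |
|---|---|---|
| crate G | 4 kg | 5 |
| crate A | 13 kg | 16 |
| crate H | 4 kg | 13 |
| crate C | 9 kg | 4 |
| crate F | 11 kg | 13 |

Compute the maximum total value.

34

crate G + crate A + crate H: weight 4 + 13 + 4 = 21 ≤ 24, value 5 + 16 + 13 = 34.
crate H + crate C + crate F: weight 4 + 9 + 11 = 24 ≤ 24, value 13 + 4 + 13 = 30.
crate G + crate H + crate F: weight 4 + 4 + 11 = 19 ≤ 24, value 5 + 13 + 13 = 31.
Best is crate G, crate A, and crate H with total value 34.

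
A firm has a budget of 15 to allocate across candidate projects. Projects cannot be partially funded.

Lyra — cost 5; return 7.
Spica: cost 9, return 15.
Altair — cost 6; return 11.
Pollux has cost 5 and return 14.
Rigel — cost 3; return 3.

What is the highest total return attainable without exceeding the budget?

Take Spica and Pollux: cost 9 + 5 = 14 ≤ 15, return 15 + 14 = 29.
No other feasible combination does better.

29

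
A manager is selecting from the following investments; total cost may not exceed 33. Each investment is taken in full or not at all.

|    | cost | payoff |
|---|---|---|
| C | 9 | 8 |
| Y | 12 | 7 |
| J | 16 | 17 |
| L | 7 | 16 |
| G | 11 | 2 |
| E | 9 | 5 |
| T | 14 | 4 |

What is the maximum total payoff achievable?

41

Allowing fractional choices, the relaxed optimum would be about 41.6, but investments are indivisible.
J + L: cost 16 + 7 = 23 ≤ 33, payoff 17 + 16 = 33.
J + L + E: cost 16 + 7 + 9 = 32 ≤ 33, payoff 17 + 16 + 5 = 38.
C + J + L: cost 9 + 16 + 7 = 32 ≤ 33, payoff 8 + 17 + 16 = 41.
Best is C, J, and L with total payoff 41.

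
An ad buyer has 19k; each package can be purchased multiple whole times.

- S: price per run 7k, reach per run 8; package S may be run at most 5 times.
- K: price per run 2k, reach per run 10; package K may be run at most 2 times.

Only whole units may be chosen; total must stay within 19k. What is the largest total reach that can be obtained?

2×S and 2×K: price 18 ≤ 19, reach 2·8 + 2·10 = 36.
1×S and 2×K: price 11 ≤ 19, reach 1·8 + 2·10 = 28.
Best is 36.

36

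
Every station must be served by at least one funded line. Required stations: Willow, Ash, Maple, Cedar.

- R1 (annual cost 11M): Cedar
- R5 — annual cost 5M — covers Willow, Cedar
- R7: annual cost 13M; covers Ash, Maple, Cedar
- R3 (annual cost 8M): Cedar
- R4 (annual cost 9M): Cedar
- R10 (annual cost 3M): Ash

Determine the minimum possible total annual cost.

18

The greedy cost-per-new-station heuristic would pick R5, R10, and R7 for 21, but a cheaper cover exists.
Choose R5 and R7: together they cover Willow, Ash, Maple, Cedar — every station.
Total annual cost: 5 + 13 = 18.
No cover costs less than 18.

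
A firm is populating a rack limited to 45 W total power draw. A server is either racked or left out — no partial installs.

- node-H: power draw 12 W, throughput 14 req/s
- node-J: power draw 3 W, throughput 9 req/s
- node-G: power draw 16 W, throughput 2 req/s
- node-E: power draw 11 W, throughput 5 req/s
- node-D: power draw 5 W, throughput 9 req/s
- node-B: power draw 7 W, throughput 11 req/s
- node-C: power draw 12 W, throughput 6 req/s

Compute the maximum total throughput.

49

Take node-H, node-J, node-D, node-B, and node-C: power draw 12 + 3 + 5 + 7 + 12 = 39 ≤ 45, throughput 14 + 9 + 9 + 11 + 6 = 49.
No other feasible combination does better.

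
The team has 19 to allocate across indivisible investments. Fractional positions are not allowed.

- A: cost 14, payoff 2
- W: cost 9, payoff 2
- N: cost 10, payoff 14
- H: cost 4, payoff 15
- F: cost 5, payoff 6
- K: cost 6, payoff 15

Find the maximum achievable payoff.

Allowing fractional choices, the relaxed optimum would be about 42.6, but investments are indivisible.
H + F + K: cost 4 + 5 + 6 = 15 ≤ 19, payoff 15 + 6 + 15 = 36.
N + H + F: cost 10 + 4 + 5 = 19 ≤ 19, payoff 14 + 15 + 6 = 35.
W + H + K: cost 9 + 4 + 6 = 19 ≤ 19, payoff 2 + 15 + 15 = 32.
Best is H, F, and K with total payoff 36.

36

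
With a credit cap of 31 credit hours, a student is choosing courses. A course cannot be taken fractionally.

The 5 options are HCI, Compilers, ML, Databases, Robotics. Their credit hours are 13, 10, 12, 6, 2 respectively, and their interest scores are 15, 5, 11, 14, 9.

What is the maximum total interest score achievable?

43

Allowing fractional choices, the relaxed optimum would be about 47.2, but courses are indivisible.
HCI + ML + Databases: credit hours 13 + 12 + 6 = 31 ≤ 31, interest score 15 + 11 + 14 = 40.
HCI + Compilers + Databases + Robotics: credit hours 13 + 10 + 6 + 2 = 31 ≤ 31, interest score 15 + 5 + 14 + 9 = 43.
Compilers + ML + Databases + Robotics: credit hours 10 + 12 + 6 + 2 = 30 ≤ 31, interest score 5 + 11 + 14 + 9 = 39.
Best is HCI, Compilers, Databases, and Robotics with total interest score 43.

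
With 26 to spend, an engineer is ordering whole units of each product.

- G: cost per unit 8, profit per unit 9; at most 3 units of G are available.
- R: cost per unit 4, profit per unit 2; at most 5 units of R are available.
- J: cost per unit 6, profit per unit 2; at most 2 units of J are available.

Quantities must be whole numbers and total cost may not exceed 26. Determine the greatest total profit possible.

27

This is a bounded integer knapsack.
G has the best ratio (9/8); taking only G gives at most 3×9 = 27 (stopped by the cost limit).
Optimal: 3×G: cost 24 ≤ 26, profit 3·9 = 27.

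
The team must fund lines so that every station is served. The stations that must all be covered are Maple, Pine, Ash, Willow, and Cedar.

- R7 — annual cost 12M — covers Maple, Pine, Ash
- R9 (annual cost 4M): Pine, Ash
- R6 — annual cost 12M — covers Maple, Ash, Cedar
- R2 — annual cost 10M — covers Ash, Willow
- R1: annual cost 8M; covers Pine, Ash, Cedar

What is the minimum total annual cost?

26

Choose R9, R6, and R2: together they cover Maple, Pine, Ash, Willow, Cedar — every station.
Total annual cost: 4 + 12 + 10 = 26.
No cover costs less than 26.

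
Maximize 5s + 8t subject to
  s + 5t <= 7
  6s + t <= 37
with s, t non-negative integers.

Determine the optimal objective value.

The continuous relaxation peaks at (6.14, 0.172) with value 32.07; rounding to a feasible lattice point costs some objective.
(s,t)=(6,0): 1·6+5·0=6≤7, 6·6+1·0=36≤37, objective 30.
(s,t)=(5,0): 1·5+5·0=5≤7, 6·5+1·0=30≤37, objective 25.
The best lattice point is (6,0), giving 30.

30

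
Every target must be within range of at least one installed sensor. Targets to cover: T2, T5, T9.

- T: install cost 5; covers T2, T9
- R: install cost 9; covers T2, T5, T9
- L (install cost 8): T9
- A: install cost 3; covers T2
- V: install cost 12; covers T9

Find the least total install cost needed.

9

This is a weighted set-cover instance.
The greedy cost-per-new-target heuristic would pick T and R for 14, but a cheaper cover exists.
R alone covers T2, T5, T9 — every target.
Total install cost: 9.
No cover costs less than 9.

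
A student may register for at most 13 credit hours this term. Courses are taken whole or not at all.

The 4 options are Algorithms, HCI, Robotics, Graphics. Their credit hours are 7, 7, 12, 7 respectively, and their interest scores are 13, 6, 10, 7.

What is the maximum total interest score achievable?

13

Treat it as a binary knapsack problem.
Allowing fractional choices, the relaxed optimum would be about 19.0, but courses are indivisible.
Algorithms: credit hours 7 ≤ 13, interest score 13.
Robotics: credit hours 12 ≤ 13, interest score 10.
Graphics: credit hours 7 ≤ 13, interest score 7.
Best is Algorithms with total interest score 13.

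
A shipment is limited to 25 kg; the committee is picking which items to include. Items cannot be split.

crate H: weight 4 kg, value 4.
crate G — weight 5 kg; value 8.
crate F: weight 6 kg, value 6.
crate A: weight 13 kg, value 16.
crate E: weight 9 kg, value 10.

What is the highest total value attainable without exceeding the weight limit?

crate H + crate G + crate A: weight 4 + 5 + 13 = 22 ≤ 25, value 4 + 8 + 16 = 28.
crate G + crate F + crate A: weight 5 + 6 + 13 = 24 ≤ 25, value 8 + 6 + 16 = 30.
Best is crate G, crate F, and crate A with total value 30.

30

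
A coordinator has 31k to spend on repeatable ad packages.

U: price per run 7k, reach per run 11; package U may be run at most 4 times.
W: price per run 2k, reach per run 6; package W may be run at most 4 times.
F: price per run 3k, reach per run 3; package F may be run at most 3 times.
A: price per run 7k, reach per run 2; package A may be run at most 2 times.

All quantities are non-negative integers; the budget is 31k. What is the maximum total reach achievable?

57

W has the best ratio (6/2); taking only W gives at most 4×6 = 24 (stopped by the supply cap of 4).
Mixing does better — 3×U and 4×W: price 29 ≤ 31, reach 3·11 + 4·6 = 57.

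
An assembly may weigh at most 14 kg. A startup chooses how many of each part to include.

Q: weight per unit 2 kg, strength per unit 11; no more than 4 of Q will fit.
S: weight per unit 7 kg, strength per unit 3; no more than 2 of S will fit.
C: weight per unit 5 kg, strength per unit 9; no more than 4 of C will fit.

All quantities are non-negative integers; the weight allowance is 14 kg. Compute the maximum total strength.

This is a bounded integer knapsack.
Take 4×Q and 1×C: weight 13 ≤ 14, strength 4·11 + 1·9 = 53.
Q has the best ratio (11/2) and is taken to its limit of 4; remaining capacity is filled optimally with the others.

53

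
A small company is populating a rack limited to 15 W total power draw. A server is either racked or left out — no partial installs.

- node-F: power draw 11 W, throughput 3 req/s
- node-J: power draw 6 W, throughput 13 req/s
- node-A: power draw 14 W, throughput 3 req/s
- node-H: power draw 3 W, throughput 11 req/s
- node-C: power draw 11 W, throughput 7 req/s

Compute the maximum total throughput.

Take node-J and node-H: power draw 6 + 3 = 9 ≤ 15, throughput 13 + 11 = 24.
No other feasible combination does better.

24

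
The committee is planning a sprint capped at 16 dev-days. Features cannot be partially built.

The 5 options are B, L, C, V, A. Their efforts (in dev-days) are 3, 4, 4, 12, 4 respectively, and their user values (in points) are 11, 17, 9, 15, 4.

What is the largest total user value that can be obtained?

Treat it as a binary knapsack problem.
Allowing fractional choices, the relaxed optimum would be about 43.2, but features are indivisible.
B + L + C: effort 3 + 4 + 4 = 11 ≤ 16, user value 11 + 17 + 9 = 37.
B + L + C + A: effort 3 + 4 + 4 + 4 = 15 ≤ 16, user value 11 + 17 + 9 + 4 = 41.
Best is B, L, C, and A with total user value 41.

41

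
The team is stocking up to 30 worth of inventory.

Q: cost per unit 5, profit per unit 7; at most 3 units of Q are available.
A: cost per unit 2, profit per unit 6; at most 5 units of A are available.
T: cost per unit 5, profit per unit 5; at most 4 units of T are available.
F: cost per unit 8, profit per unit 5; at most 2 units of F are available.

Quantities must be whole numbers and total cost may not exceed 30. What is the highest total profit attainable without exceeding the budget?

56

This is a bounded integer knapsack.
A has the best ratio (6/2); taking only A gives at most 5×6 = 30 (stopped by the supply cap of 5).
Mixing does better — 3×Q, 5×A, and 1×T: cost 30 ≤ 30, profit 3·7 + 5·6 + 1·5 = 56.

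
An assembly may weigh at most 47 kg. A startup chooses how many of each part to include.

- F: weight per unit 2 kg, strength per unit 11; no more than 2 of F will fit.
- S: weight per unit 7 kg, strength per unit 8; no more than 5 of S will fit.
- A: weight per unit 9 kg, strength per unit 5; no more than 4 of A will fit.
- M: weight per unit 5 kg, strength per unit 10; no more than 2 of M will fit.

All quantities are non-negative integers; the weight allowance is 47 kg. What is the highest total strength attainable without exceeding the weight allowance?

2×F, 4×S, and 2×M: weight 42 ≤ 47, strength 2·11 + 4·8 + 2·10 = 74.
2×F, 5×S, and 1×M: weight 44 ≤ 47, strength 2·11 + 5·8 + 1·10 = 72.
Best is 74.

74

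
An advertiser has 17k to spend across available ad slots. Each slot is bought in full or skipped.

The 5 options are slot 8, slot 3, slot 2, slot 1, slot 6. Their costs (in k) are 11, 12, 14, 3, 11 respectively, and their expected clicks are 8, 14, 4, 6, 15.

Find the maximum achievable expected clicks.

21

This is an integer program with binary decision variables.
slot 3 + slot 1: cost 12 + 3 = 15 ≤ 17, expected clicks 14 + 6 = 20.
slot 1 + slot 6: cost 3 + 11 = 14 ≤ 17, expected clicks 6 + 15 = 21.
Best is slot 1 and slot 6 with total expected clicks 21.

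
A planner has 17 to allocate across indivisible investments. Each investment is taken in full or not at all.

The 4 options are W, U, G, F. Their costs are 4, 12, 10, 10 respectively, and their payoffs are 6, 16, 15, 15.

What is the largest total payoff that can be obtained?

Allowing fractional choices, the relaxed optimum would be about 25.5, but investments are indivisible.
W + G: cost 4 + 10 = 14 ≤ 17, payoff 6 + 15 = 21.
W + U: cost 4 + 12 = 16 ≤ 17, payoff 6 + 16 = 22.
Best is W and U with total payoff 22.

22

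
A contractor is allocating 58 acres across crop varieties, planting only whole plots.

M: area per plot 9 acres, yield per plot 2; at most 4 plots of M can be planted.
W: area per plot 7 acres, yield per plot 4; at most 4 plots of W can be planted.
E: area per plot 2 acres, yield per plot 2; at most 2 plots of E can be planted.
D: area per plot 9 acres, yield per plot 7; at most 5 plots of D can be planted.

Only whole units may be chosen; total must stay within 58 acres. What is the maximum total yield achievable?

43

This is a bounded integer knapsack.
E has the best ratio (2/2); taking only E gives at most 2×2 = 4 (stopped by the supply cap of 2).
Mixing does better — 1×W, 2×E, and 5×D: area 56 ≤ 58, yield 1·4 + 2·2 + 5·7 = 43.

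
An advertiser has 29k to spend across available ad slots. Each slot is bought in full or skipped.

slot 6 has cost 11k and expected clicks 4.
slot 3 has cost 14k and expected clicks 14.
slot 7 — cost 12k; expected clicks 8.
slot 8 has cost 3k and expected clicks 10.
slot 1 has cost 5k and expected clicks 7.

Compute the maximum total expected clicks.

32

Treat it as a binary knapsack problem.
Take slot 3, slot 7, and slot 8: cost 14 + 12 + 3 = 29 ≤ 29, expected clicks 14 + 8 + 10 = 32.
No other feasible combination does better.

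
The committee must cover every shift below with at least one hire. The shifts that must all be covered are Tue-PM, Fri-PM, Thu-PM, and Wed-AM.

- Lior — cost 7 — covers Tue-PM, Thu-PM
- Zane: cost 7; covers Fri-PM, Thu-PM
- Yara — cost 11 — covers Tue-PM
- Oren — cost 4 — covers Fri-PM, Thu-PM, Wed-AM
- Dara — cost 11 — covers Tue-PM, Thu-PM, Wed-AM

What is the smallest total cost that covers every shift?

11

Choose Lior and Oren: together they cover Tue-PM, Fri-PM, Thu-PM, Wed-AM — every shift.
Total cost: 7 + 4 = 11.
No cover costs less than 11.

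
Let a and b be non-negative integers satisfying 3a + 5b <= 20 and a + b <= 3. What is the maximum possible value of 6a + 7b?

21

(a,b)=(0,3) is feasible, giving 21.
(a,b)=(1,2) is feasible, giving 20.
(a,b)=(0,2) is feasible, giving 14.
The best lattice point is (0,3), giving 21.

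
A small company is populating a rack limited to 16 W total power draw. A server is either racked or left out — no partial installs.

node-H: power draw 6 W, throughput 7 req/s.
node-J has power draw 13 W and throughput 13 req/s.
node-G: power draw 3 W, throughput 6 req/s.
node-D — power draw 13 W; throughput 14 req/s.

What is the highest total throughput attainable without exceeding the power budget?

Take node-G and node-D: power draw 3 + 13 = 16 ≤ 16, throughput 6 + 14 = 20.
No other feasible combination does better.

20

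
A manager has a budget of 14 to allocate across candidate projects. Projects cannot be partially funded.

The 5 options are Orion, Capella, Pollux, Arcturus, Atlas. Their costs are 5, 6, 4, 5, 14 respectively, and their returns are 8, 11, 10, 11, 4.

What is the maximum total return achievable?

29

Take Orion, Pollux, and Arcturus: cost 5 + 4 + 5 = 14 ≤ 14, return 8 + 10 + 11 = 29.
No other feasible combination does better.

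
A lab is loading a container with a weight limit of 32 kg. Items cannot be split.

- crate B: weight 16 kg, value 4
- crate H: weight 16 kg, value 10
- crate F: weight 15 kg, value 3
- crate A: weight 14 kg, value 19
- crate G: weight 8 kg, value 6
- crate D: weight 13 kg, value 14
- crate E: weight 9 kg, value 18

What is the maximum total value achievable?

Treat it as a binary knapsack problem.
Allowing fractional choices, the relaxed optimum would be about 46.7, but items are indivisible.
crate A + crate E: weight 14 + 9 = 23 ≤ 32, value 19 + 18 = 37.
crate G + crate D + crate E: weight 8 + 13 + 9 = 30 ≤ 32, value 6 + 14 + 18 = 38.
crate A + crate G + crate E: weight 14 + 8 + 9 = 31 ≤ 32, value 19 + 6 + 18 = 43.
Best is crate A, crate G, and crate E with total value 43.

43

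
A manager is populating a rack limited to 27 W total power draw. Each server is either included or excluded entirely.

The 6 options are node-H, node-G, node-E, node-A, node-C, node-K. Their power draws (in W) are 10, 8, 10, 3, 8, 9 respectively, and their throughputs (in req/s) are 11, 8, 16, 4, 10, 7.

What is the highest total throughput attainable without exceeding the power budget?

Take node-G, node-E, and node-C: power draw 8 + 10 + 8 = 26 ≤ 27, throughput 8 + 16 + 10 = 34.
No other feasible combination does better.

34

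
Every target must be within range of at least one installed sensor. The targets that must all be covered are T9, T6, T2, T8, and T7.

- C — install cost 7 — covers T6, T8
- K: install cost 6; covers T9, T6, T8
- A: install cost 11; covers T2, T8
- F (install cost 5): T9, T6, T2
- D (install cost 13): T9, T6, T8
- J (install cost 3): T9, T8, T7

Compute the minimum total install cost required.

This is an integer covering problem.
Choose F and J: together they cover T9, T6, T2, T8, T7 — every target.
Total install cost: 5 + 3 = 8.

8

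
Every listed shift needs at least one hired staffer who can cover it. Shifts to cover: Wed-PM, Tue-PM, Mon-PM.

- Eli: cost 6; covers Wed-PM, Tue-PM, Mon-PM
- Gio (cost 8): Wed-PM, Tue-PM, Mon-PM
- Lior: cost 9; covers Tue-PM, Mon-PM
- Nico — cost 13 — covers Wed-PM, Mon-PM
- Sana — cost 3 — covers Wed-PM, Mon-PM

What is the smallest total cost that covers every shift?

The greedy cost-per-new-shift heuristic would pick Sana and Eli for 9, but a cheaper cover exists.
Eli alone covers Wed-PM, Tue-PM, Mon-PM — every shift.
Total cost: 6.
No cover costs less than 6.

6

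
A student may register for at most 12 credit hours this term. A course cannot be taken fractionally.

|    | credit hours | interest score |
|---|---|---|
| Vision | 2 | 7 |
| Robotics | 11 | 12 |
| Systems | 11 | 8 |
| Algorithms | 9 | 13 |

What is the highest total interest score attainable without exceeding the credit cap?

Vision + Algorithms: credit hours 2 + 9 = 11 ≤ 12, interest score 7 + 13 = 20.
Algorithms: credit hours 9 ≤ 12, interest score 13.
Robotics: credit hours 11 ≤ 12, interest score 12.
Best is Vision and Algorithms with total interest score 20.

20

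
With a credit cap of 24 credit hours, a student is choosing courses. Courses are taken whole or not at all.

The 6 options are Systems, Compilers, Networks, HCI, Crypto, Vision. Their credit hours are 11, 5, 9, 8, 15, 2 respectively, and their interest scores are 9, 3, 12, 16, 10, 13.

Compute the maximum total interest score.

44

This is a 0-1 knapsack instance.
Allowing fractional choices, the relaxed optimum would be about 45.1, but courses are indivisible.
Networks + HCI + Vision: credit hours 9 + 8 + 2 = 19 ≤ 24, interest score 12 + 16 + 13 = 41.
Compilers + Networks + HCI + Vision: credit hours 5 + 9 + 8 + 2 = 24 ≤ 24, interest score 3 + 12 + 16 + 13 = 44.
Systems + HCI + Vision: credit hours 11 + 8 + 2 = 21 ≤ 24, interest score 9 + 16 + 13 = 38.
Best is Compilers, Networks, HCI, and Vision with total interest score 44.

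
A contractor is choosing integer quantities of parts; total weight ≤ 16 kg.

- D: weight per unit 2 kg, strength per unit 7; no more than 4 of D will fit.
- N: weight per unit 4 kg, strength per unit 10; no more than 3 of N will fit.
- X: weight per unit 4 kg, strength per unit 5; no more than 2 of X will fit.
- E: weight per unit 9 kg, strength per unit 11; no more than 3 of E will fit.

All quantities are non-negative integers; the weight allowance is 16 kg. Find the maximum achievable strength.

48

This is a bounded integer knapsack.
2×D and 3×N: weight 16 ≤ 16, strength 2·7 + 3·10 = 44.
4×D and 2×N: weight 16 ≤ 16, strength 4·7 + 2·10 = 48.
Best is 48.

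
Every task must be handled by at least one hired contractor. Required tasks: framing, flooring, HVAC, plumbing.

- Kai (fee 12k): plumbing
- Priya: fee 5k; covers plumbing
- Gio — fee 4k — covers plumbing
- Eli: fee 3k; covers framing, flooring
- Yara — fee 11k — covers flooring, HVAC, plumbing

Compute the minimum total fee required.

Choose Eli and Yara: together they cover framing, flooring, HVAC, plumbing — every task.
Total fee: 3 + 11 = 14.

14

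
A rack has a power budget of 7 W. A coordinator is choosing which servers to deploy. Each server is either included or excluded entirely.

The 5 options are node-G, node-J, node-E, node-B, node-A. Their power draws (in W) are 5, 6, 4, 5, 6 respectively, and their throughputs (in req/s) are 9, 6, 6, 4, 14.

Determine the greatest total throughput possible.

14

Allowing fractional choices, the relaxed optimum would be about 15.8, but servers are indivisible.
node-G: power draw 5 ≤ 7, throughput 9.
node-E: power draw 4 ≤ 7, throughput 6.
node-A: power draw 6 ≤ 7, throughput 14.
Best is node-A with total throughput 14.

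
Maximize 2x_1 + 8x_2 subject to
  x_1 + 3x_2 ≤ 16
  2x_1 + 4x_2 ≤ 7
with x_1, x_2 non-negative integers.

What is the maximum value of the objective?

Relaxing integrality, the LP optimum is 14.00 at (x_1,x_2) = (0, 1.75), which is not an integer point.
(x_1,x_2)=(1,1): 1·1+3·1=4≤16, 2·1+4·1=6≤7, objective 10.
(x_1,x_2)=(0,1): 1·0+3·1=3≤16, 2·0+4·1=4≤7, objective 8.
(x_1,x_2)=(2,0): 1·2+3·0=2≤16, 2·2+4·0=4≤7, objective 4.
(x_1,x_2)=(1,0): 1·1+3·0=1≤16, 2·1+4·0=2≤7, objective 2.
Maximum is 10 at (x_1,x_2)=(1,1).

10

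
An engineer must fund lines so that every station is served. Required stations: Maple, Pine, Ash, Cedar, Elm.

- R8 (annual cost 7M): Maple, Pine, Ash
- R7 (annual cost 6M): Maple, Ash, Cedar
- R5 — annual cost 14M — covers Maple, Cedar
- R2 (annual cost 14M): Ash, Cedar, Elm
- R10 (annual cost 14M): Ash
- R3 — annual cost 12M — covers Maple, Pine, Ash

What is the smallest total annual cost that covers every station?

21

The greedy cost-per-new-station heuristic would pick R7, R8, and R2 for 27, but a cheaper cover exists.
Choose R8 and R2: together they cover Maple, Pine, Ash, Cedar, Elm — every station.
Total annual cost: 7 + 14 = 21.
No cover costs less than 21.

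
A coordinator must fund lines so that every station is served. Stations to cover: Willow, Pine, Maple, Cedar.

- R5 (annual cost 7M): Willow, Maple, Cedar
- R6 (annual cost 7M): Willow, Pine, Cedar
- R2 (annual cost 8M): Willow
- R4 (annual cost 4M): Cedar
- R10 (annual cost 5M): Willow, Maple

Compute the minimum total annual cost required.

The greedy cost-per-new-station heuristic would pick R5 and R6 for 14, but a cheaper cover exists.
Choose R6 and R10: together they cover Willow, Pine, Maple, Cedar — every station.
Total annual cost: 7 + 5 = 12.
No cover costs less than 12.

12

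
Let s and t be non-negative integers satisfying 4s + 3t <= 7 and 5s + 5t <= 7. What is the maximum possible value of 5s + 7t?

7

(s,t)=(0,1) is feasible, giving 7.
(s,t)=(1,0) is feasible, giving 5.
(s,t)=(0,0) is feasible, giving 0.
No feasible integer point exceeds 7.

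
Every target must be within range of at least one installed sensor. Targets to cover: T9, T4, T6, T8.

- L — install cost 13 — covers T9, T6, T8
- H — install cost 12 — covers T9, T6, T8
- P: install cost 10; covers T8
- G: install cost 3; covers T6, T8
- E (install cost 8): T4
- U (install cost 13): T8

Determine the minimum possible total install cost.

20

This is a weighted set-cover instance.
The greedy cost-per-new-target heuristic would pick G, E, and H for 23, but a cheaper cover exists.
Choose H and E: together they cover T9, T4, T6, T8 — every target.
Total install cost: 12 + 8 = 20.
No cover costs less than 20.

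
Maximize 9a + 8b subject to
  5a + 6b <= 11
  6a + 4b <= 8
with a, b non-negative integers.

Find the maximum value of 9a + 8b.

The continuous relaxation peaks at (0.25, 1.62) with value 15.25; rounding to a feasible lattice point costs some objective.
(a,b)=(1,0) is feasible, giving 9.
(a,b)=(0,1) is feasible, giving 8.
(a,b)=(0,0) is feasible, giving 0.
No feasible integer point exceeds 9.

9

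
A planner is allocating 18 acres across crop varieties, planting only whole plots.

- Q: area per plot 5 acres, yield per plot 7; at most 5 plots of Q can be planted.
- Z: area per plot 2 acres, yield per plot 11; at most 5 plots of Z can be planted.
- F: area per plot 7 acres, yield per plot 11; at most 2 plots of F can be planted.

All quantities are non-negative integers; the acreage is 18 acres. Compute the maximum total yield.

66

This is a bounded integer knapsack.
5×Z and 1×F: area 17 ≤ 18, yield 5·11 + 1·11 = 66.
1×Q and 5×Z: area 15 ≤ 18, yield 1·7 + 5·11 = 62.
Best is 66.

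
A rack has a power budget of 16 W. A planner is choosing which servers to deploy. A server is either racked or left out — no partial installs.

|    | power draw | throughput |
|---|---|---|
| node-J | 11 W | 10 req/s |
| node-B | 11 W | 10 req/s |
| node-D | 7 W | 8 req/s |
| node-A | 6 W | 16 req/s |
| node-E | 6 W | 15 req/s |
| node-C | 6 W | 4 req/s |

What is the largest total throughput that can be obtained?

31

Allowing fractional choices, the relaxed optimum would be about 35.6, but servers are indivisible.
node-A + node-E: power draw 6 + 6 = 12 ≤ 16, throughput 16 + 15 = 31.
node-D + node-A: power draw 7 + 6 = 13 ≤ 16, throughput 8 + 16 = 24.
Best is node-A and node-E with total throughput 31.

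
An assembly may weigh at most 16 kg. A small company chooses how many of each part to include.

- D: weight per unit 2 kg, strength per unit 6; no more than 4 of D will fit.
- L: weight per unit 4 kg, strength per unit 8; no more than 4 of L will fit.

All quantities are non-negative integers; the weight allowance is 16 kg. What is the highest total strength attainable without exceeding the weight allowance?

40

Take 4×D and 2×L: weight 16 ≤ 16, strength 4·6 + 2·8 = 40.
D has the best ratio (6/2) and is taken to its limit of 4; remaining capacity is filled optimally with the others.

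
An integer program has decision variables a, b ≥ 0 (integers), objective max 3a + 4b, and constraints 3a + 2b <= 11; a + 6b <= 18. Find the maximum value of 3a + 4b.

The continuous relaxation peaks at (1.88, 2.69) with value 16.38; rounding to a feasible lattice point costs some objective.
(a,b)=(2,2): 3·2+2·2=10≤11, 1·2+6·2=14≤18, objective 14.
(a,b)=(3,1): 3·3+2·1=11≤11, 1·3+6·1=9≤18, objective 13.
Maximum is 14 at (a,b)=(2,2).

14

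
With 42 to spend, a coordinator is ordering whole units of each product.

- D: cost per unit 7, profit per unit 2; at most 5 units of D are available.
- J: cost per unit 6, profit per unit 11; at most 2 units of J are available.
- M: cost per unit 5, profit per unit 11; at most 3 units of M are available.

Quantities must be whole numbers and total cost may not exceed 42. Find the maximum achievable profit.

2×D, 2×J, and 3×M: cost 41 ≤ 42, profit 2·2 + 2·11 + 3·11 = 59.
1×D, 2×J, and 3×M: cost 34 ≤ 42, profit 1·2 + 2·11 + 3·11 = 57.
Best is 59.

59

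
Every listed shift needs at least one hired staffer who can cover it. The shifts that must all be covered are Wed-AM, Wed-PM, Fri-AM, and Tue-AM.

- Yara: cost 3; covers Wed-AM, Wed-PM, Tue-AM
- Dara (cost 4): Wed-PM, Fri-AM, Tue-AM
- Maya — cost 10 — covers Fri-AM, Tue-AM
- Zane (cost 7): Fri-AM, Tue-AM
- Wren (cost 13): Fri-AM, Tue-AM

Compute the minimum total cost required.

7

Choose Yara and Dara: together they cover Wed-AM, Wed-PM, Fri-AM, Tue-AM — every shift.
Total cost: 3 + 4 = 7.
No cover costs less than 7.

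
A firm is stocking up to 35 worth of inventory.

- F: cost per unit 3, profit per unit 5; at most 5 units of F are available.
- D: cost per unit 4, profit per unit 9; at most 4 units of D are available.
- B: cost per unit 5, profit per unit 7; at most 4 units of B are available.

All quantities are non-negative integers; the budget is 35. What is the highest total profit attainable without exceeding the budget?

65

4×F, 4×D, and 1×B: cost 33 ≤ 35, profit 4·5 + 4·9 + 1·7 = 63.
3×F, 4×D, and 2×B: cost 35 ≤ 35, profit 3·5 + 4·9 + 2·7 = 65.
Best is 65.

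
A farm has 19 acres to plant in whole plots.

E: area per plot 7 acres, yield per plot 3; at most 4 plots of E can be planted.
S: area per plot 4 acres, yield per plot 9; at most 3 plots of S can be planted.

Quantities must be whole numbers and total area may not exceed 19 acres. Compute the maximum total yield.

This is a bounded integer knapsack.
3×S: area 12 ≤ 19, yield 3·9 = 27.
1×E and 3×S: area 19 ≤ 19, yield 1·3 + 3·9 = 30.
Best is 30.

30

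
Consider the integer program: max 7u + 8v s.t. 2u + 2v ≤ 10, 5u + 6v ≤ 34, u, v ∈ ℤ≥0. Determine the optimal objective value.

40

(u,v)=(0,5) is feasible, giving 40.
(u,v)=(1,4) is feasible, giving 39.
(u,v)=(0,4) is feasible, giving 32.
The best lattice point is (0,5), giving 40.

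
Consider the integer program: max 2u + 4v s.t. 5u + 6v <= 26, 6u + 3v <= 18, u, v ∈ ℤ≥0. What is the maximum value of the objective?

16

The continuous relaxation peaks at (0, 4.33) with value 17.33; rounding to a feasible lattice point costs some objective.
(u,v)=(0,4): 5·0+6·4=24≤26, 6·0+3·4=12≤18, objective 16.
(u,v)=(1,3): 5·1+6·3=23≤26, 6·1+3·3=15≤18, objective 14.
Maximum is 16 at (u,v)=(0,4).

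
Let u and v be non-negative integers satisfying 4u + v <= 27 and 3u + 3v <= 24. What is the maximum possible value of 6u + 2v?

40

The continuous relaxation peaks at (6.33, 1.67) with value 41.33; rounding to a feasible lattice point costs some objective.
(u,v)=(6,2): 4·6+1·2=26≤27, 3·6+3·2=24≤24, objective 40.
(u,v)=(6,1): 4·6+1·1=25≤27, 3·6+3·1=21≤24, objective 38.
(u,v)=(6,0): 4·6+1·0=24≤27, 3·6+3·0=18≤24, objective 36.
(u,v)=(5,3): 4·5+1·3=23≤27, 3·5+3·3=24≤24, objective 36.
No feasible integer point exceeds 40.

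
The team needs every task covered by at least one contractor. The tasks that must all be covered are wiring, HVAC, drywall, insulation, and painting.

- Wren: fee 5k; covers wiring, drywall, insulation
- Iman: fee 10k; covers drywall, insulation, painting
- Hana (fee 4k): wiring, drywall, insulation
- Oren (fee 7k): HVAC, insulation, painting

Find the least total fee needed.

Choose Hana and Oren: together they cover wiring, HVAC, drywall, insulation, painting — every task.
Total fee: 4 + 7 = 11.
No cover costs less than 11.

11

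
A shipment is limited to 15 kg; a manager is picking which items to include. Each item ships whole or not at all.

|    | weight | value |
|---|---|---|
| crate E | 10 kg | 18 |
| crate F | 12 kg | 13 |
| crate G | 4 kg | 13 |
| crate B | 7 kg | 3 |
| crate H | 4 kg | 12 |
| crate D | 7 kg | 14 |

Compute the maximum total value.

crate G + crate H + crate D: weight 4 + 4 + 7 = 15 ≤ 15, value 13 + 12 + 14 = 39.
crate E + crate G: weight 10 + 4 = 14 ≤ 15, value 18 + 13 = 31.
crate E + crate H: weight 10 + 4 = 14 ≤ 15, value 18 + 12 = 30.
Best is crate G, crate H, and crate D with total value 39.

39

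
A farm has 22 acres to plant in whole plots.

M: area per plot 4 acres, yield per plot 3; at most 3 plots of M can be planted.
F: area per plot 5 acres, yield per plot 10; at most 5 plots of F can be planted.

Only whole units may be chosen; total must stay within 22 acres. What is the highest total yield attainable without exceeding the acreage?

40

F has the best ratio (10/5); taking only F gives at most 4×10 = 40 (stopped by the area limit).
Optimal: 4×F: area 20 ≤ 22, yield 4·10 = 40.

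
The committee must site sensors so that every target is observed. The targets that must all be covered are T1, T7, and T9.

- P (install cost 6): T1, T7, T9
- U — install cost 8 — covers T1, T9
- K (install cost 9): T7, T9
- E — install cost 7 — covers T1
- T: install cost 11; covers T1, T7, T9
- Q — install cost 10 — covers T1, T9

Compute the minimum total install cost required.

6

P alone covers T1, T7, T9 — every target.
Total install cost: 6.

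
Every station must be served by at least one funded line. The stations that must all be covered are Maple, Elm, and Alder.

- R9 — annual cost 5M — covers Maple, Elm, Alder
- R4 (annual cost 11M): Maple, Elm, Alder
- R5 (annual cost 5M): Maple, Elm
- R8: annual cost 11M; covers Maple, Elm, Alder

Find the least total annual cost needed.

This is a weighted set-cover instance.
R9 alone covers Maple, Elm, Alder — every station.
Total annual cost: 5.
No cover costs less than 5.

5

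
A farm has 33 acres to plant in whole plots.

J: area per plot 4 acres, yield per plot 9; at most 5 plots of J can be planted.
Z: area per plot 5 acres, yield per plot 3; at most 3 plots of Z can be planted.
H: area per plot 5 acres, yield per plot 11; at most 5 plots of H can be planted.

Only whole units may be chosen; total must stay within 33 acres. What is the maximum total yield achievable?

73

Take 2×J and 5×H: area 33 ≤ 33, yield 2·9 + 5·11 = 73.
No other integer combination yields more.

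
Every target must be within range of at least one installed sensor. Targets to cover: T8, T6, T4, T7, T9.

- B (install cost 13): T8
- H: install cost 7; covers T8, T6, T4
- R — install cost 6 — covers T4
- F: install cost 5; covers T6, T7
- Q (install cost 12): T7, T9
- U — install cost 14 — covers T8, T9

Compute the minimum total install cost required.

19

The greedy cost-per-new-target heuristic would pick H, F, and Q for 24, but a cheaper cover exists.
Choose H and Q: together they cover T8, T6, T4, T7, T9 — every target.
Total install cost: 7 + 12 = 19.
No cover costs less than 19.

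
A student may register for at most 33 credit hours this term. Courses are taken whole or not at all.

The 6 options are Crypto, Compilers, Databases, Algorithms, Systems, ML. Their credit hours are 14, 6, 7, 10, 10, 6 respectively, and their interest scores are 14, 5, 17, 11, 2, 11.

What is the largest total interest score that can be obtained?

47

Allowing fractional choices, the relaxed optimum would be about 49.0, but courses are indivisible.
Compilers + Databases + Algorithms + ML: credit hours 6 + 7 + 10 + 6 = 29 ≤ 33, interest score 5 + 17 + 11 + 11 = 44.
Crypto + Compilers + Databases + ML: credit hours 14 + 6 + 7 + 6 = 33 ≤ 33, interest score 14 + 5 + 17 + 11 = 47.
Best is Crypto, Compilers, Databases, and ML with total interest score 47.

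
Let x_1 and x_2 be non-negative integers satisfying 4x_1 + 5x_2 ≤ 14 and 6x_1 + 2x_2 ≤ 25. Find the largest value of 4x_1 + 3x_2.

12

Relaxing integrality, the LP optimum is 14.00 at (x_1,x_2) = (3.5, 0), which is not an integer point.
(x_1,x_2)=(3,0): 4·3+5·0=12≤14, 6·3+2·0=18≤25, objective 12.
(x_1,x_2)=(2,1): 4·2+5·1=13≤14, 6·2+2·1=14≤25, objective 11.
The best lattice point is (3,0), giving 12.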